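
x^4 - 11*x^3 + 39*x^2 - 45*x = x*(x - 5)*(x - 3)^2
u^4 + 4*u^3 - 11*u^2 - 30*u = u*(u - 3)*(u + 2)*(u + 5)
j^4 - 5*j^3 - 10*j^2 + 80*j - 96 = (j - 4)*(j - 3)*(j - 2)*(j + 4)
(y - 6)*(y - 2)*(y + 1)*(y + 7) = y^4 - 45*y^2 + 40*y + 84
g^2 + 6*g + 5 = (g + 1)*(g + 5)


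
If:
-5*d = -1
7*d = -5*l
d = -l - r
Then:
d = 1/5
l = -7/25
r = 2/25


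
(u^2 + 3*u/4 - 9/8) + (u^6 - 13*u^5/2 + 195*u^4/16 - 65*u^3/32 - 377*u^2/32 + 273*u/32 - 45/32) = u^6 - 13*u^5/2 + 195*u^4/16 - 65*u^3/32 - 345*u^2/32 + 297*u/32 - 81/32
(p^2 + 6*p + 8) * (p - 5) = p^3 + p^2 - 22*p - 40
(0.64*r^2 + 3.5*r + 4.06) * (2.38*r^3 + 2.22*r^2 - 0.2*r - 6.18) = 1.5232*r^5 + 9.7508*r^4 + 17.3048*r^3 + 4.358*r^2 - 22.442*r - 25.0908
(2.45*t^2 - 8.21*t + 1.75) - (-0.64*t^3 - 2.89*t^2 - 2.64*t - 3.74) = 0.64*t^3 + 5.34*t^2 - 5.57*t + 5.49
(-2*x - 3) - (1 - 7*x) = 5*x - 4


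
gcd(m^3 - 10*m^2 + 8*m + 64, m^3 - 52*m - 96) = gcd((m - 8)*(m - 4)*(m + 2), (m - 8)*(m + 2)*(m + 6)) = m^2 - 6*m - 16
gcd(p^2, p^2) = p^2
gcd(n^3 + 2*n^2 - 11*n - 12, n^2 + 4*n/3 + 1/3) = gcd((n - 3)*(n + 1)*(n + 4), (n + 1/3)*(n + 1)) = n + 1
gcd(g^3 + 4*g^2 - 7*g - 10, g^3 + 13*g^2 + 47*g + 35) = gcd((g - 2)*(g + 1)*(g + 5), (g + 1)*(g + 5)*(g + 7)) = g^2 + 6*g + 5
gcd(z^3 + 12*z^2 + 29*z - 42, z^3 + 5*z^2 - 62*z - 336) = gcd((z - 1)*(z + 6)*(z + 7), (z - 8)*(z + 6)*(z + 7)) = z^2 + 13*z + 42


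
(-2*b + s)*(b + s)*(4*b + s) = -8*b^3 - 6*b^2*s + 3*b*s^2 + s^3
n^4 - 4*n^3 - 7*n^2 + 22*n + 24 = (n - 4)*(n - 3)*(n + 1)*(n + 2)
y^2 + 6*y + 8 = (y + 2)*(y + 4)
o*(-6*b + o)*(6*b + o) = -36*b^2*o + o^3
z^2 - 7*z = z*(z - 7)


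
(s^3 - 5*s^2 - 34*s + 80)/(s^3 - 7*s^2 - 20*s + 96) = (s^2 + 3*s - 10)/(s^2 + s - 12)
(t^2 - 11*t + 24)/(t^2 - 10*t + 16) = (t - 3)/(t - 2)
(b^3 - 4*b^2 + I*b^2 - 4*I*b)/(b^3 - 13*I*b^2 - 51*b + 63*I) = b*(b^2 + b*(-4 + I) - 4*I)/(b^3 - 13*I*b^2 - 51*b + 63*I)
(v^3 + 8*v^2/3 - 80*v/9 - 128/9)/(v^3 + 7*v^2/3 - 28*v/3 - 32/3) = (v + 4/3)/(v + 1)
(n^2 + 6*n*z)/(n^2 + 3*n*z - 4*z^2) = n*(n + 6*z)/(n^2 + 3*n*z - 4*z^2)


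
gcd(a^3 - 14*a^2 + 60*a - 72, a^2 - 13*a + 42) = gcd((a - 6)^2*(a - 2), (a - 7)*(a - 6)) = a - 6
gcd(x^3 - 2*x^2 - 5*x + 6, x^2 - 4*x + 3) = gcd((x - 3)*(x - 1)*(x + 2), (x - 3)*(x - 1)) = x^2 - 4*x + 3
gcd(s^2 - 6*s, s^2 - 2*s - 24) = s - 6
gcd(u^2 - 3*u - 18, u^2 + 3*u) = u + 3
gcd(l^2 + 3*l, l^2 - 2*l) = l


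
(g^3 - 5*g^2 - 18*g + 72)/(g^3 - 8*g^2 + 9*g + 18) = (g + 4)/(g + 1)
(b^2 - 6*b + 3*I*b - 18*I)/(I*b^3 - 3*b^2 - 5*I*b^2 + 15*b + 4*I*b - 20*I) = (-I*b^2 + b*(3 + 6*I) - 18)/(b^3 + b^2*(-5 + 3*I) + b*(4 - 15*I) - 20)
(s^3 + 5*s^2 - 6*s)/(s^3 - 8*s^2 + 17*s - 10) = s*(s + 6)/(s^2 - 7*s + 10)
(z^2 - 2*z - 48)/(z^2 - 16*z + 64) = (z + 6)/(z - 8)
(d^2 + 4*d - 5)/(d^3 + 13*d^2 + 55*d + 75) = (d - 1)/(d^2 + 8*d + 15)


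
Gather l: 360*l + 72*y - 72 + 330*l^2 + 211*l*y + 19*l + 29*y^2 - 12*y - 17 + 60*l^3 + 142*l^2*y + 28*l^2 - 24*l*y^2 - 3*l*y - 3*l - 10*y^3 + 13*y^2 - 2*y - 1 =60*l^3 + l^2*(142*y + 358) + l*(-24*y^2 + 208*y + 376) - 10*y^3 + 42*y^2 + 58*y - 90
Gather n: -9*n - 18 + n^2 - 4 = n^2 - 9*n - 22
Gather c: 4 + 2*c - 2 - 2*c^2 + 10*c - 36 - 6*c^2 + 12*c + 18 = -8*c^2 + 24*c - 16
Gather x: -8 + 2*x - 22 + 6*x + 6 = 8*x - 24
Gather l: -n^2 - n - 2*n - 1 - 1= -n^2 - 3*n - 2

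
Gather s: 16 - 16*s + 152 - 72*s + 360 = 528 - 88*s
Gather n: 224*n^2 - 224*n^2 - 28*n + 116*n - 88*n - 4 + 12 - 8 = 0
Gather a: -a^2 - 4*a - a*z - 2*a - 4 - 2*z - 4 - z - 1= -a^2 + a*(-z - 6) - 3*z - 9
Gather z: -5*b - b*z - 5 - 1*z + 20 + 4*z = -5*b + z*(3 - b) + 15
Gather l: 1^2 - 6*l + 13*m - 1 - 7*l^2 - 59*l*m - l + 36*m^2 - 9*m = -7*l^2 + l*(-59*m - 7) + 36*m^2 + 4*m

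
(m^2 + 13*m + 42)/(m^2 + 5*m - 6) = (m + 7)/(m - 1)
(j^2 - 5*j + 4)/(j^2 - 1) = (j - 4)/(j + 1)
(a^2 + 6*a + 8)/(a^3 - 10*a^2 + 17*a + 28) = (a^2 + 6*a + 8)/(a^3 - 10*a^2 + 17*a + 28)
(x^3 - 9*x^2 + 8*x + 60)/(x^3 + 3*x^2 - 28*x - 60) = (x - 6)/(x + 6)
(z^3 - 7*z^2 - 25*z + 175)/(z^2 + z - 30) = (z^2 - 2*z - 35)/(z + 6)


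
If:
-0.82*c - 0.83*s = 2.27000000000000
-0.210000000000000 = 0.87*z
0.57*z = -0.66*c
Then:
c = 0.21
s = -2.94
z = -0.24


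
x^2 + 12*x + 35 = (x + 5)*(x + 7)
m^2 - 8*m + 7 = (m - 7)*(m - 1)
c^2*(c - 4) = c^3 - 4*c^2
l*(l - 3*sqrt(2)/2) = l^2 - 3*sqrt(2)*l/2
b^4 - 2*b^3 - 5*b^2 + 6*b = b*(b - 3)*(b - 1)*(b + 2)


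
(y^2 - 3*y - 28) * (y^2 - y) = y^4 - 4*y^3 - 25*y^2 + 28*y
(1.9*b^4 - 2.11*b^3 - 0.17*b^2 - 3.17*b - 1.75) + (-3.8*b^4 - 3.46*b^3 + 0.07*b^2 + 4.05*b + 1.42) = -1.9*b^4 - 5.57*b^3 - 0.1*b^2 + 0.88*b - 0.33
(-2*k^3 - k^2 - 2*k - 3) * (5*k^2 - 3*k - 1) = -10*k^5 + k^4 - 5*k^3 - 8*k^2 + 11*k + 3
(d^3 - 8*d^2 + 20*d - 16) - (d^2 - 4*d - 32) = d^3 - 9*d^2 + 24*d + 16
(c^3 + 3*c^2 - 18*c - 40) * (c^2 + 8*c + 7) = c^5 + 11*c^4 + 13*c^3 - 163*c^2 - 446*c - 280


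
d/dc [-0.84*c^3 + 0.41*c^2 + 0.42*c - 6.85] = -2.52*c^2 + 0.82*c + 0.42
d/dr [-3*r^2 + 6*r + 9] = 6 - 6*r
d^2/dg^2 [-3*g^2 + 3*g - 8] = -6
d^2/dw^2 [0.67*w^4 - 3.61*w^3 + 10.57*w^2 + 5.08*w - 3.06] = 8.04*w^2 - 21.66*w + 21.14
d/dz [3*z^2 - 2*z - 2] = 6*z - 2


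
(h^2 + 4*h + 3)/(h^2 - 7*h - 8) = (h + 3)/(h - 8)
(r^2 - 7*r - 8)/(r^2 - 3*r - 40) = (r + 1)/(r + 5)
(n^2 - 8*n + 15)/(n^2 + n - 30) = (n - 3)/(n + 6)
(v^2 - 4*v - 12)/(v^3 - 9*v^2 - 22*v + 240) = (v + 2)/(v^2 - 3*v - 40)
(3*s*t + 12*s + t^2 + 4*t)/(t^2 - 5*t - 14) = (3*s*t + 12*s + t^2 + 4*t)/(t^2 - 5*t - 14)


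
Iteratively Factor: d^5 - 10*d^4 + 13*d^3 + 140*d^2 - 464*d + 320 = (d + 4)*(d^4 - 14*d^3 + 69*d^2 - 136*d + 80) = (d - 1)*(d + 4)*(d^3 - 13*d^2 + 56*d - 80) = (d - 5)*(d - 1)*(d + 4)*(d^2 - 8*d + 16) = (d - 5)*(d - 4)*(d - 1)*(d + 4)*(d - 4)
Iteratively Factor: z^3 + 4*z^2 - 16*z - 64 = (z - 4)*(z^2 + 8*z + 16) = (z - 4)*(z + 4)*(z + 4)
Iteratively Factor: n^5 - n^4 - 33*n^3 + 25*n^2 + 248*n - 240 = (n - 3)*(n^4 + 2*n^3 - 27*n^2 - 56*n + 80) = (n - 3)*(n + 4)*(n^3 - 2*n^2 - 19*n + 20) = (n - 3)*(n - 1)*(n + 4)*(n^2 - n - 20) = (n - 3)*(n - 1)*(n + 4)^2*(n - 5)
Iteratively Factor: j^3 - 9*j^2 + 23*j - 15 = (j - 1)*(j^2 - 8*j + 15) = (j - 3)*(j - 1)*(j - 5)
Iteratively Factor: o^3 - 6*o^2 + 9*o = (o)*(o^2 - 6*o + 9) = o*(o - 3)*(o - 3)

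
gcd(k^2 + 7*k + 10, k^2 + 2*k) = k + 2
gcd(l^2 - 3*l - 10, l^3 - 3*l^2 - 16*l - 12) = l + 2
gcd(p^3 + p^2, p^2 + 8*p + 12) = 1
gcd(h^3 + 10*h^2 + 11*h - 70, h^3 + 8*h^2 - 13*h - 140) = h^2 + 12*h + 35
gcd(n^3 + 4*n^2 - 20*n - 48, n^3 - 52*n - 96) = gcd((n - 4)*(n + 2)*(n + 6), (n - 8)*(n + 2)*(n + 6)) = n^2 + 8*n + 12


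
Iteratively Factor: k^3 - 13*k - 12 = (k - 4)*(k^2 + 4*k + 3) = (k - 4)*(k + 3)*(k + 1)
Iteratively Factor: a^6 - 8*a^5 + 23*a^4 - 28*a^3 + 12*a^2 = (a - 2)*(a^5 - 6*a^4 + 11*a^3 - 6*a^2) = (a - 2)*(a - 1)*(a^4 - 5*a^3 + 6*a^2) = (a - 3)*(a - 2)*(a - 1)*(a^3 - 2*a^2) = (a - 3)*(a - 2)^2*(a - 1)*(a^2) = a*(a - 3)*(a - 2)^2*(a - 1)*(a)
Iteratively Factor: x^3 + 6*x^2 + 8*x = (x + 4)*(x^2 + 2*x) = x*(x + 4)*(x + 2)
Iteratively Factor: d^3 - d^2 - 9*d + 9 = (d - 3)*(d^2 + 2*d - 3) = (d - 3)*(d + 3)*(d - 1)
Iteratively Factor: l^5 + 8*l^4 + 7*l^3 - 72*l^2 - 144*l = (l + 3)*(l^4 + 5*l^3 - 8*l^2 - 48*l) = l*(l + 3)*(l^3 + 5*l^2 - 8*l - 48) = l*(l + 3)*(l + 4)*(l^2 + l - 12) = l*(l - 3)*(l + 3)*(l + 4)*(l + 4)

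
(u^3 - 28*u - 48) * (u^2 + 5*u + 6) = u^5 + 5*u^4 - 22*u^3 - 188*u^2 - 408*u - 288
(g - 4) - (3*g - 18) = 14 - 2*g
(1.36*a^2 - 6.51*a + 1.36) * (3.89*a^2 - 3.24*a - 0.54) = 5.2904*a^4 - 29.7303*a^3 + 25.6484*a^2 - 0.891*a - 0.7344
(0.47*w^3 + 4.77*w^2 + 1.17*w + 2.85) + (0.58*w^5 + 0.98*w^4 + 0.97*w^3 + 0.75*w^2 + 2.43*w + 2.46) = 0.58*w^5 + 0.98*w^4 + 1.44*w^3 + 5.52*w^2 + 3.6*w + 5.31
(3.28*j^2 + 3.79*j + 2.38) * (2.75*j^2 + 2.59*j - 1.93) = 9.02*j^4 + 18.9177*j^3 + 10.0307*j^2 - 1.1505*j - 4.5934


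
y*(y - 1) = y^2 - y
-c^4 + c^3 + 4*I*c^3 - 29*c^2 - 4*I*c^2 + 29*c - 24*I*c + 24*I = (c - 8*I)*(c + 3*I)*(-I*c + 1)*(-I*c + I)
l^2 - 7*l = l*(l - 7)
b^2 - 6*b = b*(b - 6)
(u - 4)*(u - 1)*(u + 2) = u^3 - 3*u^2 - 6*u + 8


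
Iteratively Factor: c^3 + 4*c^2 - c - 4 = (c + 1)*(c^2 + 3*c - 4) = (c + 1)*(c + 4)*(c - 1)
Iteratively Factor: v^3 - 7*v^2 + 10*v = (v - 5)*(v^2 - 2*v) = v*(v - 5)*(v - 2)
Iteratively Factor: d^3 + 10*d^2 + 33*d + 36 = (d + 4)*(d^2 + 6*d + 9) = (d + 3)*(d + 4)*(d + 3)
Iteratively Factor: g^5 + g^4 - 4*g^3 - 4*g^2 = (g + 2)*(g^4 - g^3 - 2*g^2) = (g - 2)*(g + 2)*(g^3 + g^2) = (g - 2)*(g + 1)*(g + 2)*(g^2) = g*(g - 2)*(g + 1)*(g + 2)*(g)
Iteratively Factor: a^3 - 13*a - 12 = (a - 4)*(a^2 + 4*a + 3) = (a - 4)*(a + 1)*(a + 3)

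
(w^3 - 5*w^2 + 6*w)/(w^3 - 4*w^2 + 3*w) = (w - 2)/(w - 1)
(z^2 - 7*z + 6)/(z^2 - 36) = (z - 1)/(z + 6)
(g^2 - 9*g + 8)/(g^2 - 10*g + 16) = (g - 1)/(g - 2)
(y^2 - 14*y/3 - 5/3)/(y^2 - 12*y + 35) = (y + 1/3)/(y - 7)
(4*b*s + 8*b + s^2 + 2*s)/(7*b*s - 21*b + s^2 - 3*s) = (4*b*s + 8*b + s^2 + 2*s)/(7*b*s - 21*b + s^2 - 3*s)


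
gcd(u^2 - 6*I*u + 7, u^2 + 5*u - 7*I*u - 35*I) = u - 7*I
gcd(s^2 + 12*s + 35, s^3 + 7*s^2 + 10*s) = s + 5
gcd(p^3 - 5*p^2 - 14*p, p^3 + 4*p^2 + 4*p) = p^2 + 2*p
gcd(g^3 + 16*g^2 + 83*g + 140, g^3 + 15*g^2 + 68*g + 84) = g + 7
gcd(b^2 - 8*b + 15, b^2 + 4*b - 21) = b - 3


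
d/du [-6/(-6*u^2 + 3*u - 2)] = 18*(1 - 4*u)/(6*u^2 - 3*u + 2)^2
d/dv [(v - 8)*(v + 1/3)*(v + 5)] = 3*v^2 - 16*v/3 - 41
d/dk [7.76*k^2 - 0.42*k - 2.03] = 15.52*k - 0.42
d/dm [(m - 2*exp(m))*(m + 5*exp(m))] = 3*m*exp(m) + 2*m - 20*exp(2*m) + 3*exp(m)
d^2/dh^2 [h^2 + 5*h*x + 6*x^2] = 2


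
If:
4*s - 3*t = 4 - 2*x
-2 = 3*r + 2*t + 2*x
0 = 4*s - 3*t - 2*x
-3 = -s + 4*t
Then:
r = -32/39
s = -1/13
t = -10/13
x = 1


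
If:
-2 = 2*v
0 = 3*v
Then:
No Solution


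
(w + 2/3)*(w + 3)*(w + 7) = w^3 + 32*w^2/3 + 83*w/3 + 14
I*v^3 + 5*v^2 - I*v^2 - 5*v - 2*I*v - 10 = (v - 2)*(v - 5*I)*(I*v + I)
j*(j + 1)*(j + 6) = j^3 + 7*j^2 + 6*j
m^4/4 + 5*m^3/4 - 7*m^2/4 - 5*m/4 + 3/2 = (m/4 + 1/4)*(m - 1)^2*(m + 6)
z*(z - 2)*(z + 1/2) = z^3 - 3*z^2/2 - z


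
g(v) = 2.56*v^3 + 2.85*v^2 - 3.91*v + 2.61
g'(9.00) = 669.47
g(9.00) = 2064.51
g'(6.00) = 306.77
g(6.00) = 634.71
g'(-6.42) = 276.04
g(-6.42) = -532.22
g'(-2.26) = 22.43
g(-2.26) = -3.55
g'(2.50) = 58.34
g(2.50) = 50.65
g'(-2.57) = 32.17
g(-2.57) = -11.97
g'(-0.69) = -4.19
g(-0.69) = 5.82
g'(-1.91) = 13.22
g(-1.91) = 2.64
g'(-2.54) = 31.16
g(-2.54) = -11.02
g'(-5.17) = 171.90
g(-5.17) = -254.76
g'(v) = 7.68*v^2 + 5.7*v - 3.91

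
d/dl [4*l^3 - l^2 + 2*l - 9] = 12*l^2 - 2*l + 2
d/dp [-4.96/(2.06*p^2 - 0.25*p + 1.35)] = (20.4352*p - 1.24)/(2.06*p^2 - 0.25*p + 1.35)^2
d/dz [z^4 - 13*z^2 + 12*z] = 4*z^3 - 26*z + 12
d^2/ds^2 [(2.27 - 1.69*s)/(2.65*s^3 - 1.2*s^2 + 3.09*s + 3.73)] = (-71.20815*s^5 + 223.5381*s^4 - 92.68767*s^3 + 331.59783*s^2 - 230.51649*s + 102.62628)/(18.609625*s^9 - 25.281*s^8 + 76.546575*s^7 + 17.896575*s^6 + 18.087795*s^5 + 164.99907*s^4 + 57.126144*s^3 + 56.756799*s^2 + 128.972583*s + 51.895117)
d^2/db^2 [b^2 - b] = 2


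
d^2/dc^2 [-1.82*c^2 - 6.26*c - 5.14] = -3.64000000000000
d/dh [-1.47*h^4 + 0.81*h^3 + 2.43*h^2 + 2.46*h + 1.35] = -5.88*h^3 + 2.43*h^2 + 4.86*h + 2.46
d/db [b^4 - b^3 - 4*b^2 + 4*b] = 4*b^3 - 3*b^2 - 8*b + 4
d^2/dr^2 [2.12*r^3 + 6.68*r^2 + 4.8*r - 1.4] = 12.72*r + 13.36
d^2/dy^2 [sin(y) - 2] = -sin(y)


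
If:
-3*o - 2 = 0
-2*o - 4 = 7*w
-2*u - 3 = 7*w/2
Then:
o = -2/3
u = -5/6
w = -8/21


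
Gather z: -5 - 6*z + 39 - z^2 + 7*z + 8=-z^2 + z + 42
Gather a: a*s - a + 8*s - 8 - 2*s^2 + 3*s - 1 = a*(s - 1) - 2*s^2 + 11*s - 9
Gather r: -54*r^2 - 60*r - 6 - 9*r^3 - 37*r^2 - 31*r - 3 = -9*r^3 - 91*r^2 - 91*r - 9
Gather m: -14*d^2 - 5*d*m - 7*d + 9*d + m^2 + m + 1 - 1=-14*d^2 + 2*d + m^2 + m*(1 - 5*d)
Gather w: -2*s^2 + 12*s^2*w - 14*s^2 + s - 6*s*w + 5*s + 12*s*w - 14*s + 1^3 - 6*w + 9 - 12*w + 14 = -16*s^2 - 8*s + w*(12*s^2 + 6*s - 18) + 24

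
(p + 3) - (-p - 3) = 2*p + 6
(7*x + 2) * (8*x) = 56*x^2 + 16*x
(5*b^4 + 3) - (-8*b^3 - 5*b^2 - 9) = 5*b^4 + 8*b^3 + 5*b^2 + 12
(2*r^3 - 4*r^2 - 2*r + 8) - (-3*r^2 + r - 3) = 2*r^3 - r^2 - 3*r + 11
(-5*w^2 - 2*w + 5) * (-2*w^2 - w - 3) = 10*w^4 + 9*w^3 + 7*w^2 + w - 15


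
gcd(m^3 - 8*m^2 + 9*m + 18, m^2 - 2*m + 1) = 1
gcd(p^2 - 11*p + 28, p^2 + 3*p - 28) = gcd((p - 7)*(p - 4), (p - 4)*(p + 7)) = p - 4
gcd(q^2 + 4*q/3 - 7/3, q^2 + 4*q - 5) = q - 1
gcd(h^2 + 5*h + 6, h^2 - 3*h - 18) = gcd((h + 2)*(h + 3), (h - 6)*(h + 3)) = h + 3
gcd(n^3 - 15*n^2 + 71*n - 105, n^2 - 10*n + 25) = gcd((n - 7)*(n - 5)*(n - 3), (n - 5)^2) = n - 5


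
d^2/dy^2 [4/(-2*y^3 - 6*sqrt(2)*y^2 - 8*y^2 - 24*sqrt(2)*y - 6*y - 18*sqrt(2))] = 4*((3*y + 4 + 3*sqrt(2))*(y^3 + 4*y^2 + 3*sqrt(2)*y^2 + 3*y + 12*sqrt(2)*y + 9*sqrt(2)) - (3*y^2 + 8*y + 6*sqrt(2)*y + 3 + 12*sqrt(2))^2)/(y^3 + 4*y^2 + 3*sqrt(2)*y^2 + 3*y + 12*sqrt(2)*y + 9*sqrt(2))^3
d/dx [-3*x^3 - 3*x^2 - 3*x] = -9*x^2 - 6*x - 3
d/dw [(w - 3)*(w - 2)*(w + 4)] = 3*w^2 - 2*w - 14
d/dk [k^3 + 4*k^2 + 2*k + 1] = 3*k^2 + 8*k + 2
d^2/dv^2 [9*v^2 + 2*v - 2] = 18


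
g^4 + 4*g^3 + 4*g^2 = g^2*(g + 2)^2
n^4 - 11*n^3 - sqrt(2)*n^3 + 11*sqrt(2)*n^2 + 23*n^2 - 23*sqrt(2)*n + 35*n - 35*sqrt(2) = (n - 7)*(n - 5)*(n + 1)*(n - sqrt(2))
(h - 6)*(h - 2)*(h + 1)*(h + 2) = h^4 - 5*h^3 - 10*h^2 + 20*h + 24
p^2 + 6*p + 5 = (p + 1)*(p + 5)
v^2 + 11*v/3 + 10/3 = (v + 5/3)*(v + 2)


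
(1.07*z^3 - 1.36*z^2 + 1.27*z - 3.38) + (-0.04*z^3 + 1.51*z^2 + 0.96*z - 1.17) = 1.03*z^3 + 0.15*z^2 + 2.23*z - 4.55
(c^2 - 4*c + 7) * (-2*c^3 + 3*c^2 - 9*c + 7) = -2*c^5 + 11*c^4 - 35*c^3 + 64*c^2 - 91*c + 49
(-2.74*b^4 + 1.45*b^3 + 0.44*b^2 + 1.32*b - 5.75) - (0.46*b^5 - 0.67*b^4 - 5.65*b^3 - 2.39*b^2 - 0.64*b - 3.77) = -0.46*b^5 - 2.07*b^4 + 7.1*b^3 + 2.83*b^2 + 1.96*b - 1.98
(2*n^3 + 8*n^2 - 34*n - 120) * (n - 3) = 2*n^4 + 2*n^3 - 58*n^2 - 18*n + 360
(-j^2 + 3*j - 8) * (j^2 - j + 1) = -j^4 + 4*j^3 - 12*j^2 + 11*j - 8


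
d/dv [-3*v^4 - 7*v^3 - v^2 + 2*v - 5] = -12*v^3 - 21*v^2 - 2*v + 2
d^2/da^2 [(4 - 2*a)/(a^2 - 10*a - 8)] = 4*(4*(a - 5)^2*(a - 2) + 3*(a - 4)*(-a^2 + 10*a + 8))/(-a^2 + 10*a + 8)^3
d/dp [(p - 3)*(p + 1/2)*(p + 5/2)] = 3*p^2 - 31/4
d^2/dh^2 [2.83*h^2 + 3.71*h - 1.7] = 5.66000000000000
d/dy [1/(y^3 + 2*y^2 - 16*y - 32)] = (-3*y^2 - 4*y + 16)/(y^3 + 2*y^2 - 16*y - 32)^2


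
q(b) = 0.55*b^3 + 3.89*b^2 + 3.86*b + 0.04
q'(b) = 1.65*b^2 + 7.78*b + 3.86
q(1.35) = 13.69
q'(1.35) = 17.37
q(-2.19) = 4.47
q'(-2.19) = -5.26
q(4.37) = 137.09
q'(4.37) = 69.37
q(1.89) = 24.94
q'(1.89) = 24.46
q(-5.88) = 0.02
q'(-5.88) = 15.16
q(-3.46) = 10.47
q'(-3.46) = -3.31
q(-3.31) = 9.94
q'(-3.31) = -3.81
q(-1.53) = 1.27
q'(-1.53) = -4.18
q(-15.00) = -1038.86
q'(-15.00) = 258.41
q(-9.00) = -120.56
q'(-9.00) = 67.49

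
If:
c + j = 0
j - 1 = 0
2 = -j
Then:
No Solution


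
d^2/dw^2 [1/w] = 2/w^3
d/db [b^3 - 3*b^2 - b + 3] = 3*b^2 - 6*b - 1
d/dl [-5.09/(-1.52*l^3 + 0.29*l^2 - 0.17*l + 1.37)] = (-23.2104*l^2 + 2.9522*l - 0.8653)/(1.52*l^3 - 0.29*l^2 + 0.17*l - 1.37)^2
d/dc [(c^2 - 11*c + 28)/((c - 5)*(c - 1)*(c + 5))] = (-c^4 + 22*c^3 - 120*c^2 + 106*c + 425)/(c^6 - 2*c^5 - 49*c^4 + 100*c^3 + 575*c^2 - 1250*c + 625)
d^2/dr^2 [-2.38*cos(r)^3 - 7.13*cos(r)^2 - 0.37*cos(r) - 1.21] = 2.155*cos(r) + 14.26*cos(2*r) + 5.355*cos(3*r)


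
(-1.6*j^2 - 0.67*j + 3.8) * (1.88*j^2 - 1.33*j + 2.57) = -3.008*j^4 + 0.8684*j^3 + 3.9231*j^2 - 6.7759*j + 9.766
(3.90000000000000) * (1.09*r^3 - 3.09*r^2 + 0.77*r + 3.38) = 4.251*r^3 - 12.051*r^2 + 3.003*r + 13.182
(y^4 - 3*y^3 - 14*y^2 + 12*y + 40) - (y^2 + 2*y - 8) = y^4 - 3*y^3 - 15*y^2 + 10*y + 48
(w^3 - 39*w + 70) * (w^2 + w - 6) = w^5 + w^4 - 45*w^3 + 31*w^2 + 304*w - 420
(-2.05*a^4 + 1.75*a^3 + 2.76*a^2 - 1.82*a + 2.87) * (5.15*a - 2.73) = -10.5575*a^5 + 14.609*a^4 + 9.4365*a^3 - 16.9078*a^2 + 19.7491*a - 7.8351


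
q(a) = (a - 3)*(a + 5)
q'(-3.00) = -4.00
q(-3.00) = -12.00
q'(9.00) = 20.00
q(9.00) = 84.00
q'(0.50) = 3.00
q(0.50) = -13.75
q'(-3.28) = -4.56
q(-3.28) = -10.80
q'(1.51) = 5.02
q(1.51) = -9.70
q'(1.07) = 4.14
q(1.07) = -11.72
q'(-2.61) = -3.22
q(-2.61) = -13.41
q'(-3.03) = -4.06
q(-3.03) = -11.88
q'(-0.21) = 1.58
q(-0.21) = -15.38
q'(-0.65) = 0.70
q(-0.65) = -15.88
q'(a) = 2*a + 2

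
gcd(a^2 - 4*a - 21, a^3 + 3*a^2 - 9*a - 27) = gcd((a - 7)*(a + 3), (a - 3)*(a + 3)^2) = a + 3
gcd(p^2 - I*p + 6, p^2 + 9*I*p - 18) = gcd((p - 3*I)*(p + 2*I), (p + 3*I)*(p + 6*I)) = 1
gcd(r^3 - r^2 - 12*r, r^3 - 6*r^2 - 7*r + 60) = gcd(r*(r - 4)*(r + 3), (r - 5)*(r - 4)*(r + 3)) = r^2 - r - 12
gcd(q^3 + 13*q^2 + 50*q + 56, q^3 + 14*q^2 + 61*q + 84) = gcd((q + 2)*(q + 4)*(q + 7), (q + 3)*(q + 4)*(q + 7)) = q^2 + 11*q + 28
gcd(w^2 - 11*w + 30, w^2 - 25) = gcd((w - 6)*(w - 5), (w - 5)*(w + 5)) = w - 5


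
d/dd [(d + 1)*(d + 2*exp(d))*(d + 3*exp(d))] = 5*d^2*exp(d) + 3*d^2 + 12*d*exp(2*d) + 15*d*exp(d) + 2*d + 18*exp(2*d) + 5*exp(d)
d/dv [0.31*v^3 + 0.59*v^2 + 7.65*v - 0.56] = 0.93*v^2 + 1.18*v + 7.65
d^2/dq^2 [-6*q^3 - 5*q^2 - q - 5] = -36*q - 10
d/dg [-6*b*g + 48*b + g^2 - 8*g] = -6*b + 2*g - 8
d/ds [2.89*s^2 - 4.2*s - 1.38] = 5.78*s - 4.2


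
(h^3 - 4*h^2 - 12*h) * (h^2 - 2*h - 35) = h^5 - 6*h^4 - 39*h^3 + 164*h^2 + 420*h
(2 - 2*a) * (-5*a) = 10*a^2 - 10*a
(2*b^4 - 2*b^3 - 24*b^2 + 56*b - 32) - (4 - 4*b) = 2*b^4 - 2*b^3 - 24*b^2 + 60*b - 36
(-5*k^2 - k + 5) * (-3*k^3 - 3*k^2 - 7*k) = 15*k^5 + 18*k^4 + 23*k^3 - 8*k^2 - 35*k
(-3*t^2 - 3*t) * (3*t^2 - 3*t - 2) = -9*t^4 + 15*t^2 + 6*t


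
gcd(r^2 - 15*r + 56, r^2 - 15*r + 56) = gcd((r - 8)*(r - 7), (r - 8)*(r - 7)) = r^2 - 15*r + 56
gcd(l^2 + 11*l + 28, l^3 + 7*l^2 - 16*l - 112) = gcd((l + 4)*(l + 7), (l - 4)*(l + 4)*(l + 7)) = l^2 + 11*l + 28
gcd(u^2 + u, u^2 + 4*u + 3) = u + 1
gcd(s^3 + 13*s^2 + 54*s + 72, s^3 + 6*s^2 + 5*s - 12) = s^2 + 7*s + 12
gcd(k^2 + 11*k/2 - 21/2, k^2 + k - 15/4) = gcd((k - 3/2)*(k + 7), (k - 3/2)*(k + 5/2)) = k - 3/2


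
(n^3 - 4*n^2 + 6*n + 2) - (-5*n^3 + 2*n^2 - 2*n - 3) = 6*n^3 - 6*n^2 + 8*n + 5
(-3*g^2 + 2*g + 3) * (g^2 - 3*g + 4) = -3*g^4 + 11*g^3 - 15*g^2 - g + 12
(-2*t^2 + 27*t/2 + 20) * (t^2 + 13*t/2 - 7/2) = -2*t^4 + t^3/2 + 459*t^2/4 + 331*t/4 - 70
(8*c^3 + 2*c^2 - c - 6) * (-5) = -40*c^3 - 10*c^2 + 5*c + 30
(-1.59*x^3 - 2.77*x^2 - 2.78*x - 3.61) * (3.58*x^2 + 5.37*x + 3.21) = -5.6922*x^5 - 18.4549*x^4 - 29.9312*x^3 - 36.7441*x^2 - 28.3095*x - 11.5881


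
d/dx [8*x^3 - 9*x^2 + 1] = 6*x*(4*x - 3)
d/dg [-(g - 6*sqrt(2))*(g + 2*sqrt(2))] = -2*g + 4*sqrt(2)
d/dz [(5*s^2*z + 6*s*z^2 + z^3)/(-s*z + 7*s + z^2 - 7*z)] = (z*(s - 2*z + 7)*(5*s^2 + 6*s*z + z^2) - (5*s^2 + 12*s*z + 3*z^2)*(s*z - 7*s - z^2 + 7*z))/(s*z - 7*s - z^2 + 7*z)^2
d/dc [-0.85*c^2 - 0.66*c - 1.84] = -1.7*c - 0.66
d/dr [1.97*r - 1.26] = 1.97000000000000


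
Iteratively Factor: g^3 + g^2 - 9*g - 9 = (g + 3)*(g^2 - 2*g - 3) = (g - 3)*(g + 3)*(g + 1)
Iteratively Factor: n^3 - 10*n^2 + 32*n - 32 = (n - 2)*(n^2 - 8*n + 16) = (n - 4)*(n - 2)*(n - 4)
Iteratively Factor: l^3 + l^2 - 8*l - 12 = (l + 2)*(l^2 - l - 6) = (l + 2)^2*(l - 3)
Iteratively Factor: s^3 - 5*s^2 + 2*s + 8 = (s + 1)*(s^2 - 6*s + 8) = (s - 4)*(s + 1)*(s - 2)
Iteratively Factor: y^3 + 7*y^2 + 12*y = (y + 3)*(y^2 + 4*y) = y*(y + 3)*(y + 4)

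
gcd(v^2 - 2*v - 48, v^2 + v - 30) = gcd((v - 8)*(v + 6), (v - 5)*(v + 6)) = v + 6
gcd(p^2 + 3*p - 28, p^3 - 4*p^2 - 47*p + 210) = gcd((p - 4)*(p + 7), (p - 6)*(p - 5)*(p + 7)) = p + 7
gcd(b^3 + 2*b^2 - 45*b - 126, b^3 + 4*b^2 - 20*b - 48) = b + 6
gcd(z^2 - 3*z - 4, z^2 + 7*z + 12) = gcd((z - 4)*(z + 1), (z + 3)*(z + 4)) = 1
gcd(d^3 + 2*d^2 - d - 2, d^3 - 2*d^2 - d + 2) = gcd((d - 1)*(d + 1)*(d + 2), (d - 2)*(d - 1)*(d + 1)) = d^2 - 1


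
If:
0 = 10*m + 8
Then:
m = -4/5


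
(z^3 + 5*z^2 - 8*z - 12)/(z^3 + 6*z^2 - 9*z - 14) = (z + 6)/(z + 7)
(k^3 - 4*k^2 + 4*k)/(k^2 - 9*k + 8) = k*(k^2 - 4*k + 4)/(k^2 - 9*k + 8)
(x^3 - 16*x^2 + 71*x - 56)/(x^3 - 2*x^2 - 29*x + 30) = (x^2 - 15*x + 56)/(x^2 - x - 30)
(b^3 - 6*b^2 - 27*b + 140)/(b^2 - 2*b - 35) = b - 4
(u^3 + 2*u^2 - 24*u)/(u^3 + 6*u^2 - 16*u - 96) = u/(u + 4)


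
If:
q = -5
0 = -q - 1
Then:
No Solution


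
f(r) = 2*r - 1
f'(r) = 2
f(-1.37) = -3.74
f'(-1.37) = 2.00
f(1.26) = 1.52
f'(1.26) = 2.00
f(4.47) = 7.94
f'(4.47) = 2.00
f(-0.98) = -2.96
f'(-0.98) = 2.00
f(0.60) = 0.20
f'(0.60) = 2.00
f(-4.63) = -10.26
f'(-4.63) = 2.00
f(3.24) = 5.48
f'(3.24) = 2.00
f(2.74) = 4.48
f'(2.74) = 2.00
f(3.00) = 5.00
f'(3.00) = 2.00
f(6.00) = 11.00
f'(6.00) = 2.00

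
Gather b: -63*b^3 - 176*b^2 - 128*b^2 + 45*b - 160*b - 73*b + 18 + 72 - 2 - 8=-63*b^3 - 304*b^2 - 188*b + 80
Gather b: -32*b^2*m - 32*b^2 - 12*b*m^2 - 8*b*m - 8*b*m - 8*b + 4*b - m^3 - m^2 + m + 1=b^2*(-32*m - 32) + b*(-12*m^2 - 16*m - 4) - m^3 - m^2 + m + 1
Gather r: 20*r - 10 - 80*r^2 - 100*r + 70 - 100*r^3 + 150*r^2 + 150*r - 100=-100*r^3 + 70*r^2 + 70*r - 40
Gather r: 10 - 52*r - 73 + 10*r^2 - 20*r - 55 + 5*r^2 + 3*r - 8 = 15*r^2 - 69*r - 126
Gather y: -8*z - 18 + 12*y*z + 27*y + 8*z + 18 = y*(12*z + 27)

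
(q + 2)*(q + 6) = q^2 + 8*q + 12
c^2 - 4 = (c - 2)*(c + 2)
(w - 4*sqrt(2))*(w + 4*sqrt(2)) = w^2 - 32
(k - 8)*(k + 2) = k^2 - 6*k - 16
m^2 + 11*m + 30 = (m + 5)*(m + 6)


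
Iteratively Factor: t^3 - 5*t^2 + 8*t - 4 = (t - 2)*(t^2 - 3*t + 2) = (t - 2)*(t - 1)*(t - 2)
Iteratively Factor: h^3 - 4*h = (h - 2)*(h^2 + 2*h) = (h - 2)*(h + 2)*(h)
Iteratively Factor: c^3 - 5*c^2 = (c - 5)*(c^2) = c*(c - 5)*(c)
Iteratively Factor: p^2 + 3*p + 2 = (p + 2)*(p + 1)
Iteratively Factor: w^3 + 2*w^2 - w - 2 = (w + 1)*(w^2 + w - 2) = (w + 1)*(w + 2)*(w - 1)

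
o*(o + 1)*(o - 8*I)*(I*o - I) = I*o^4 + 8*o^3 - I*o^2 - 8*o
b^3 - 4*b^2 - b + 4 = (b - 4)*(b - 1)*(b + 1)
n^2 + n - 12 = (n - 3)*(n + 4)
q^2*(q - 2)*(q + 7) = q^4 + 5*q^3 - 14*q^2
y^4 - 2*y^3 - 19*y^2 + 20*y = y*(y - 5)*(y - 1)*(y + 4)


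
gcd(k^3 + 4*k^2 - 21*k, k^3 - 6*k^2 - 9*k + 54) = k - 3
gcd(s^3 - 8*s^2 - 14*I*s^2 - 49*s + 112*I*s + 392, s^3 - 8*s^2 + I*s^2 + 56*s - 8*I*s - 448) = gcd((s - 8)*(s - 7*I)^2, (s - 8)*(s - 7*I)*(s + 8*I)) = s^2 + s*(-8 - 7*I) + 56*I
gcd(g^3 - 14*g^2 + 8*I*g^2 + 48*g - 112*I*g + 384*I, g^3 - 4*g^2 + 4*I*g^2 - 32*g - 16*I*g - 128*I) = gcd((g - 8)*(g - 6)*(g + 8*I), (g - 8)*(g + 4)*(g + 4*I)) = g - 8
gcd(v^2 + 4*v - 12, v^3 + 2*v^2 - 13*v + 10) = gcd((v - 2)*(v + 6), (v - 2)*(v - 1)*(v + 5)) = v - 2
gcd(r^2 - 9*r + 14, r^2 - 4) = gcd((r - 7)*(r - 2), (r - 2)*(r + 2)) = r - 2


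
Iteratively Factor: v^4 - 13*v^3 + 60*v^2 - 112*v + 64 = (v - 4)*(v^3 - 9*v^2 + 24*v - 16) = (v - 4)^2*(v^2 - 5*v + 4) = (v - 4)^2*(v - 1)*(v - 4)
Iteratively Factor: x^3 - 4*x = (x + 2)*(x^2 - 2*x) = (x - 2)*(x + 2)*(x)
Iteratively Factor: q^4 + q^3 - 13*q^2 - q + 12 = (q + 4)*(q^3 - 3*q^2 - q + 3) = (q + 1)*(q + 4)*(q^2 - 4*q + 3) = (q - 3)*(q + 1)*(q + 4)*(q - 1)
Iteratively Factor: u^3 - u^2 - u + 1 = (u + 1)*(u^2 - 2*u + 1) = (u - 1)*(u + 1)*(u - 1)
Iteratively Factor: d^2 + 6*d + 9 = (d + 3)*(d + 3)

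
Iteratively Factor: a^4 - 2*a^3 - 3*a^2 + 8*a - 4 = (a - 1)*(a^3 - a^2 - 4*a + 4) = (a - 1)*(a + 2)*(a^2 - 3*a + 2) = (a - 1)^2*(a + 2)*(a - 2)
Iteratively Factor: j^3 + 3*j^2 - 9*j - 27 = (j - 3)*(j^2 + 6*j + 9) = (j - 3)*(j + 3)*(j + 3)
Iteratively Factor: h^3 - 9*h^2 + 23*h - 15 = (h - 3)*(h^2 - 6*h + 5) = (h - 3)*(h - 1)*(h - 5)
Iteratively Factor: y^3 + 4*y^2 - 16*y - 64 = (y - 4)*(y^2 + 8*y + 16) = (y - 4)*(y + 4)*(y + 4)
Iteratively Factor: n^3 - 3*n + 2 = (n + 2)*(n^2 - 2*n + 1) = (n - 1)*(n + 2)*(n - 1)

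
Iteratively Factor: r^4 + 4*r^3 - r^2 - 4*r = (r)*(r^3 + 4*r^2 - r - 4) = r*(r - 1)*(r^2 + 5*r + 4) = r*(r - 1)*(r + 4)*(r + 1)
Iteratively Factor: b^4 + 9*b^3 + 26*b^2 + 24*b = (b + 3)*(b^3 + 6*b^2 + 8*b) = (b + 3)*(b + 4)*(b^2 + 2*b) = (b + 2)*(b + 3)*(b + 4)*(b)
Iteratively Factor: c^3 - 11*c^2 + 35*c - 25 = (c - 5)*(c^2 - 6*c + 5) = (c - 5)^2*(c - 1)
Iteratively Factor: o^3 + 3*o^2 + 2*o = (o + 1)*(o^2 + 2*o) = o*(o + 1)*(o + 2)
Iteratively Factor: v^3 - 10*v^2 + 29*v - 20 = (v - 4)*(v^2 - 6*v + 5) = (v - 4)*(v - 1)*(v - 5)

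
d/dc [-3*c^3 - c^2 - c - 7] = -9*c^2 - 2*c - 1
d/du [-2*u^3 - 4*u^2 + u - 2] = -6*u^2 - 8*u + 1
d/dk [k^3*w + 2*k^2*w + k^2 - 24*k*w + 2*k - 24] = 3*k^2*w + 4*k*w + 2*k - 24*w + 2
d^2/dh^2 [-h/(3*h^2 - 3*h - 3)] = 2*(-h^3 - 3*h + 1)/(3*(h^6 - 3*h^5 + 5*h^3 - 3*h - 1))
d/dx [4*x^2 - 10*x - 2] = 8*x - 10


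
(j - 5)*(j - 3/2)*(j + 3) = j^3 - 7*j^2/2 - 12*j + 45/2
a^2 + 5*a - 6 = (a - 1)*(a + 6)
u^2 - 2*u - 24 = (u - 6)*(u + 4)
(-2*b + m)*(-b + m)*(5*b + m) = 10*b^3 - 13*b^2*m + 2*b*m^2 + m^3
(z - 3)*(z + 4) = z^2 + z - 12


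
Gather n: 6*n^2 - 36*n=6*n^2 - 36*n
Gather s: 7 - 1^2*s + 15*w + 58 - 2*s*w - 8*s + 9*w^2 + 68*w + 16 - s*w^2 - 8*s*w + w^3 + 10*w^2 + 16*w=s*(-w^2 - 10*w - 9) + w^3 + 19*w^2 + 99*w + 81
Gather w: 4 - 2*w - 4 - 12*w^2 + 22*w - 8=-12*w^2 + 20*w - 8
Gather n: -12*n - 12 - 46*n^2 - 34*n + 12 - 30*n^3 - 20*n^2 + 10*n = -30*n^3 - 66*n^2 - 36*n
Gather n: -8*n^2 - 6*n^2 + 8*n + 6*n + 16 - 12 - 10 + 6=-14*n^2 + 14*n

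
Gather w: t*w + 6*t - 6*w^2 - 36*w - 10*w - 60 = 6*t - 6*w^2 + w*(t - 46) - 60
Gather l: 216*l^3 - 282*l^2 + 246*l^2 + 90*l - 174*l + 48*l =216*l^3 - 36*l^2 - 36*l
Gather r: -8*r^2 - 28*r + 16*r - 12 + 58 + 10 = -8*r^2 - 12*r + 56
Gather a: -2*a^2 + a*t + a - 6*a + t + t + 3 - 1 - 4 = -2*a^2 + a*(t - 5) + 2*t - 2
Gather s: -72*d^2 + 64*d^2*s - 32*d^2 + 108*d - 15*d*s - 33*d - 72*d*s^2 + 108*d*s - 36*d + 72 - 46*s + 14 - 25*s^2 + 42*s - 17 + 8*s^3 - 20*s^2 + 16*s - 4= -104*d^2 + 39*d + 8*s^3 + s^2*(-72*d - 45) + s*(64*d^2 + 93*d + 12) + 65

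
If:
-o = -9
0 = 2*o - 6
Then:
No Solution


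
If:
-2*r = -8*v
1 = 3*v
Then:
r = 4/3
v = 1/3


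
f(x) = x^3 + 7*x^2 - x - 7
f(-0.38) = -5.66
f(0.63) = -4.60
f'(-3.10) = -15.57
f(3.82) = 147.07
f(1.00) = 0.00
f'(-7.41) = 59.98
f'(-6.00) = 23.00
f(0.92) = -1.22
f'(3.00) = 68.00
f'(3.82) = 96.26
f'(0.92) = 14.42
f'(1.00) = 16.00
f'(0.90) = 14.03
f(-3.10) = 33.58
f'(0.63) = 9.01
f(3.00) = 80.00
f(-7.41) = -22.10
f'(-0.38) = -5.89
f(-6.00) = 35.00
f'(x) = 3*x^2 + 14*x - 1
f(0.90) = -1.50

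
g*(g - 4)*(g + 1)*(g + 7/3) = g^4 - 2*g^3/3 - 11*g^2 - 28*g/3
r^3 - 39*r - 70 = (r - 7)*(r + 2)*(r + 5)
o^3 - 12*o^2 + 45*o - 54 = (o - 6)*(o - 3)^2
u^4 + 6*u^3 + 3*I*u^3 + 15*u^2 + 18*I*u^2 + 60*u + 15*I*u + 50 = (u + 1)*(u + 5)*(u - 2*I)*(u + 5*I)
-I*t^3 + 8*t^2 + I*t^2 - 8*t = t*(t + 8*I)*(-I*t + I)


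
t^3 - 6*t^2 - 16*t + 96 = (t - 6)*(t - 4)*(t + 4)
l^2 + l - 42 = (l - 6)*(l + 7)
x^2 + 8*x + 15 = (x + 3)*(x + 5)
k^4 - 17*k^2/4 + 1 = (k - 2)*(k - 1/2)*(k + 1/2)*(k + 2)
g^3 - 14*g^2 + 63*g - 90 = (g - 6)*(g - 5)*(g - 3)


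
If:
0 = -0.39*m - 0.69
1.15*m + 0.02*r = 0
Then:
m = -1.77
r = 101.73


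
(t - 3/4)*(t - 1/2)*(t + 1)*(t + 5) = t^4 + 19*t^3/4 - 17*t^2/8 - 4*t + 15/8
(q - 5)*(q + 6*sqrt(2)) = q^2 - 5*q + 6*sqrt(2)*q - 30*sqrt(2)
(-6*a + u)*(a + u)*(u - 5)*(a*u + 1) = -6*a^3*u^2 + 30*a^3*u - 5*a^2*u^3 + 25*a^2*u^2 - 6*a^2*u + 30*a^2 + a*u^4 - 5*a*u^3 - 5*a*u^2 + 25*a*u + u^3 - 5*u^2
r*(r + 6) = r^2 + 6*r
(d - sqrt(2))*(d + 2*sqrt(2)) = d^2 + sqrt(2)*d - 4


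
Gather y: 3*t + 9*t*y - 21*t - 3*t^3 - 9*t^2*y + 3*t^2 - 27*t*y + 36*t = -3*t^3 + 3*t^2 + 18*t + y*(-9*t^2 - 18*t)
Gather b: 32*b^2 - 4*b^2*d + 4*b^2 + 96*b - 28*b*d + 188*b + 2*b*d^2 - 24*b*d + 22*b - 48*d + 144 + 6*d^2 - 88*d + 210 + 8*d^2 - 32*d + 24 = b^2*(36 - 4*d) + b*(2*d^2 - 52*d + 306) + 14*d^2 - 168*d + 378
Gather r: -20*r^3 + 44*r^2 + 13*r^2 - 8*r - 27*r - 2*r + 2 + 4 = -20*r^3 + 57*r^2 - 37*r + 6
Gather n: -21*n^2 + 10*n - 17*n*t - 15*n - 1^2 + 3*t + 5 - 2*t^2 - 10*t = -21*n^2 + n*(-17*t - 5) - 2*t^2 - 7*t + 4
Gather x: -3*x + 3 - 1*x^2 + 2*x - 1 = -x^2 - x + 2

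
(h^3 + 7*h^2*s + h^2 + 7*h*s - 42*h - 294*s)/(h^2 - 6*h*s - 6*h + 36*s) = (-h^2 - 7*h*s - 7*h - 49*s)/(-h + 6*s)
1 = 1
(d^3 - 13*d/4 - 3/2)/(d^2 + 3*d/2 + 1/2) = (d^2 - d/2 - 3)/(d + 1)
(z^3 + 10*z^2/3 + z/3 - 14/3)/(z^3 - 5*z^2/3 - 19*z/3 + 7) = (z + 2)/(z - 3)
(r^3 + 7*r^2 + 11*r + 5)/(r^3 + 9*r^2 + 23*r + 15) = (r + 1)/(r + 3)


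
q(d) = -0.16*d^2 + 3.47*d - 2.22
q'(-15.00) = 8.27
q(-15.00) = -90.27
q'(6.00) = 1.55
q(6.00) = 12.84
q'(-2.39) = 4.23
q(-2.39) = -11.43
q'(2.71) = 2.60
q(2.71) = 6.01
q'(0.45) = 3.33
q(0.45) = -0.69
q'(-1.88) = 4.07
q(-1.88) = -9.31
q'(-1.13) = 3.83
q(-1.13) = -6.35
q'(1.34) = 3.04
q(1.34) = 2.14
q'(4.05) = 2.17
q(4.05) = 9.21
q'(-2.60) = 4.30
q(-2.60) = -12.32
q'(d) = 3.47 - 0.32*d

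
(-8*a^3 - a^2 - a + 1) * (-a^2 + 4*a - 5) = 8*a^5 - 31*a^4 + 37*a^3 + 9*a - 5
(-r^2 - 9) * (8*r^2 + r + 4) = -8*r^4 - r^3 - 76*r^2 - 9*r - 36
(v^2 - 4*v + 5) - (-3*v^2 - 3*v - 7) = 4*v^2 - v + 12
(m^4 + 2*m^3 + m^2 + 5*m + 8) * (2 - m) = -m^5 + 3*m^3 - 3*m^2 + 2*m + 16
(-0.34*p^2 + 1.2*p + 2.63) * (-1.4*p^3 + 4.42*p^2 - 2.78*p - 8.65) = 0.476*p^5 - 3.1828*p^4 + 2.5672*p^3 + 11.2296*p^2 - 17.6914*p - 22.7495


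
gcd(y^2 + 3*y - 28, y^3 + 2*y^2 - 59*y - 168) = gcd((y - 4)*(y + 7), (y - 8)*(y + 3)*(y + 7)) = y + 7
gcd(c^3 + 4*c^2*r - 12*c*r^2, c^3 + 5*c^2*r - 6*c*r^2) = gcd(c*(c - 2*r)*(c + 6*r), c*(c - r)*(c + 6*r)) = c^2 + 6*c*r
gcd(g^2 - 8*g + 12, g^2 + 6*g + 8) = 1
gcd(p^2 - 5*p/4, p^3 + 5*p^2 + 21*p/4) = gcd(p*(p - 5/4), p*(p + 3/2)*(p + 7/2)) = p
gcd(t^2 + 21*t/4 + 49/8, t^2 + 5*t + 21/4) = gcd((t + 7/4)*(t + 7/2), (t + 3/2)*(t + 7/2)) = t + 7/2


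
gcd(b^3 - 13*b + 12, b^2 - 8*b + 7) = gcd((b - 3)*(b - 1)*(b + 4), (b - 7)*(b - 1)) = b - 1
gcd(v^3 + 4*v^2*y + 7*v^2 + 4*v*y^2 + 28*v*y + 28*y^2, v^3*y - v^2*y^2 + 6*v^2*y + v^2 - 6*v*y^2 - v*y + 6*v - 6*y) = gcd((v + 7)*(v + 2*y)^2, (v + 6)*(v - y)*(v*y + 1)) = 1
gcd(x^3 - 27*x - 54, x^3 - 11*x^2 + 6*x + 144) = x^2 - 3*x - 18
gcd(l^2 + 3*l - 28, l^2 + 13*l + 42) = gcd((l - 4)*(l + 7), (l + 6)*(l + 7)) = l + 7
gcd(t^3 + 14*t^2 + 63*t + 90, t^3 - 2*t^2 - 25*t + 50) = t + 5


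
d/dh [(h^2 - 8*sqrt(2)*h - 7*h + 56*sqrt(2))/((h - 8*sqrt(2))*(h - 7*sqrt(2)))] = 7*(-sqrt(2)*h^2 + h^2 - 16*sqrt(2)*h + 32*h - 128*sqrt(2) + 128)/(h^4 - 30*sqrt(2)*h^3 + 674*h^2 - 3360*sqrt(2)*h + 12544)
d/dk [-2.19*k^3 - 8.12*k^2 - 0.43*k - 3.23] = -6.57*k^2 - 16.24*k - 0.43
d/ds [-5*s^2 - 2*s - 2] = -10*s - 2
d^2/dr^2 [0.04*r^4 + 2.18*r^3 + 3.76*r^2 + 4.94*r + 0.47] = 0.48*r^2 + 13.08*r + 7.52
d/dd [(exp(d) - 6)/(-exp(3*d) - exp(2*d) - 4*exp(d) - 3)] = ((exp(d) - 6)*(3*exp(2*d) + 2*exp(d) + 4) - exp(3*d) - exp(2*d) - 4*exp(d) - 3)*exp(d)/(exp(3*d) + exp(2*d) + 4*exp(d) + 3)^2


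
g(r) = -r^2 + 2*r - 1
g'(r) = 2 - 2*r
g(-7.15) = -66.42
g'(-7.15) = 16.30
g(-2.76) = -14.14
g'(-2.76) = 7.52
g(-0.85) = -3.42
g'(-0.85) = 3.70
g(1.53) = -0.28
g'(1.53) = -1.06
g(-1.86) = -8.18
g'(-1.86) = 5.72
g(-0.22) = -1.49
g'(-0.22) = 2.44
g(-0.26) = -1.59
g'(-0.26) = 2.52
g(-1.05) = -4.20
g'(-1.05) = 4.10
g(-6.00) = -49.00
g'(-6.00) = 14.00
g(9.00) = -64.00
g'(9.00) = -16.00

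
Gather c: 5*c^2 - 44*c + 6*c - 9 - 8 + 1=5*c^2 - 38*c - 16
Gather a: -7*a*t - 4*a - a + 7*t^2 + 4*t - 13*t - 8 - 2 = a*(-7*t - 5) + 7*t^2 - 9*t - 10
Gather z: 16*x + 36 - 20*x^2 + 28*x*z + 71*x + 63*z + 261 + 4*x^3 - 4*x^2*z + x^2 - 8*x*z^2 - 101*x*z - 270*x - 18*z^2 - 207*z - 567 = 4*x^3 - 19*x^2 - 183*x + z^2*(-8*x - 18) + z*(-4*x^2 - 73*x - 144) - 270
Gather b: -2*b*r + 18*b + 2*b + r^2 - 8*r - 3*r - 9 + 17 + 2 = b*(20 - 2*r) + r^2 - 11*r + 10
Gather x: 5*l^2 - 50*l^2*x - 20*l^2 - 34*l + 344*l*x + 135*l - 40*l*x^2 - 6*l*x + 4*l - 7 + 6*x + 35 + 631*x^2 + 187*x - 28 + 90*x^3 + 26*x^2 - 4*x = -15*l^2 + 105*l + 90*x^3 + x^2*(657 - 40*l) + x*(-50*l^2 + 338*l + 189)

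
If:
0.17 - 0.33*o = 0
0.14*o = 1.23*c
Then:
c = 0.06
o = 0.52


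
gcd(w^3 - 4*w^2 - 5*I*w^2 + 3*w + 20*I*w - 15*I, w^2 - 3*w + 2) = w - 1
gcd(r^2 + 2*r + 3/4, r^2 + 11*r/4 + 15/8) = r + 3/2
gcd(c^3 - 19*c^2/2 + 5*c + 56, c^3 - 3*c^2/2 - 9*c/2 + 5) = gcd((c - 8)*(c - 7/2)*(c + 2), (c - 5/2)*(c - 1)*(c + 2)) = c + 2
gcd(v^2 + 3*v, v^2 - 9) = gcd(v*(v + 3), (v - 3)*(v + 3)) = v + 3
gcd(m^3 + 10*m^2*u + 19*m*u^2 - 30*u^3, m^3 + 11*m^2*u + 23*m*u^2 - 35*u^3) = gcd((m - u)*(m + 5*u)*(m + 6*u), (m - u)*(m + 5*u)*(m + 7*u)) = -m^2 - 4*m*u + 5*u^2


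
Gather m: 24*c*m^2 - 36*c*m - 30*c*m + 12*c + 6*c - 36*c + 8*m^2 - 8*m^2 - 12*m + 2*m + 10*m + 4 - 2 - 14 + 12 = 24*c*m^2 - 66*c*m - 18*c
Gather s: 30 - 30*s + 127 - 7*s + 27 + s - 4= 180 - 36*s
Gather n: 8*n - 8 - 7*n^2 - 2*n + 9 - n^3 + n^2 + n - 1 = -n^3 - 6*n^2 + 7*n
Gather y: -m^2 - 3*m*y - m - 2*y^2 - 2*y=-m^2 - m - 2*y^2 + y*(-3*m - 2)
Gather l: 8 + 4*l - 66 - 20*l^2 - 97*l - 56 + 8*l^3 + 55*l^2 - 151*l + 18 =8*l^3 + 35*l^2 - 244*l - 96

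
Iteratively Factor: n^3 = (n)*(n^2) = n^2*(n)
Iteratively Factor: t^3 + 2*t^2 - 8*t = (t - 2)*(t^2 + 4*t) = t*(t - 2)*(t + 4)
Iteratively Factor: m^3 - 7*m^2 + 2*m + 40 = (m - 4)*(m^2 - 3*m - 10) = (m - 5)*(m - 4)*(m + 2)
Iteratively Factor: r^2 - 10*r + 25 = (r - 5)*(r - 5)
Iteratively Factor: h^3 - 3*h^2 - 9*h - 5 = (h + 1)*(h^2 - 4*h - 5) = (h - 5)*(h + 1)*(h + 1)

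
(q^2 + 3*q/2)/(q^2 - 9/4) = 2*q/(2*q - 3)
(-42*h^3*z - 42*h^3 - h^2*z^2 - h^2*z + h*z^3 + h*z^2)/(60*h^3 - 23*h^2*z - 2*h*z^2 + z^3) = h*(-42*h^2*z - 42*h^2 - h*z^2 - h*z + z^3 + z^2)/(60*h^3 - 23*h^2*z - 2*h*z^2 + z^3)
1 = 1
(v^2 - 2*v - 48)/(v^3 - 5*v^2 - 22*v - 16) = (v + 6)/(v^2 + 3*v + 2)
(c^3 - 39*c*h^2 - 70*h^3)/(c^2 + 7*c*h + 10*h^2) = c - 7*h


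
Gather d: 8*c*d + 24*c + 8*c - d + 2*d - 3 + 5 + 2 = 32*c + d*(8*c + 1) + 4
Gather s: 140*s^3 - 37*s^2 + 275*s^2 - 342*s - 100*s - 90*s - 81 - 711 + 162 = 140*s^3 + 238*s^2 - 532*s - 630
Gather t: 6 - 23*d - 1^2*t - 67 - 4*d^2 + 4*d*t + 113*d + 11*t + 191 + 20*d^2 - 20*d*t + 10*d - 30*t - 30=16*d^2 + 100*d + t*(-16*d - 20) + 100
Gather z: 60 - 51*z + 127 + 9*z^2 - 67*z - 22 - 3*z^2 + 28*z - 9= 6*z^2 - 90*z + 156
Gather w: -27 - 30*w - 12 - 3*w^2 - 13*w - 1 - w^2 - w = -4*w^2 - 44*w - 40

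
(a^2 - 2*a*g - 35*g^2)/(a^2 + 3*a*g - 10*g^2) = (a - 7*g)/(a - 2*g)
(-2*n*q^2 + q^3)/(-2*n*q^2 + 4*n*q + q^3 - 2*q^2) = q/(q - 2)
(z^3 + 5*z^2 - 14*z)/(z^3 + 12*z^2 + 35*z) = (z - 2)/(z + 5)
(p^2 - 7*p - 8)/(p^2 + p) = (p - 8)/p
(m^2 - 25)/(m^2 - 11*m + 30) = (m + 5)/(m - 6)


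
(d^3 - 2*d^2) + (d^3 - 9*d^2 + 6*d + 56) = 2*d^3 - 11*d^2 + 6*d + 56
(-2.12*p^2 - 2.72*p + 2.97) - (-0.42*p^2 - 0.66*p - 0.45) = -1.7*p^2 - 2.06*p + 3.42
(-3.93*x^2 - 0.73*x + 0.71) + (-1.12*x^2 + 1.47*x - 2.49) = -5.05*x^2 + 0.74*x - 1.78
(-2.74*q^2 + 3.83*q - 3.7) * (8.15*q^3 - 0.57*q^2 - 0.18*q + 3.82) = -22.331*q^5 + 32.7763*q^4 - 31.8449*q^3 - 9.0472*q^2 + 15.2966*q - 14.134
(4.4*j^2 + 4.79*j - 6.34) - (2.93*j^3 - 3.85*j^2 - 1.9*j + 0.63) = -2.93*j^3 + 8.25*j^2 + 6.69*j - 6.97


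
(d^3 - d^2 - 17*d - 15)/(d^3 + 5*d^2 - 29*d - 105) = (d + 1)/(d + 7)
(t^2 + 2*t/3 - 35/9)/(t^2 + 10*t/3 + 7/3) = (t - 5/3)/(t + 1)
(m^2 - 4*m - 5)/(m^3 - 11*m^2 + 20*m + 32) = (m - 5)/(m^2 - 12*m + 32)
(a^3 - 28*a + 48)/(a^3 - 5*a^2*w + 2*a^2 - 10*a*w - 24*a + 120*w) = (2 - a)/(-a + 5*w)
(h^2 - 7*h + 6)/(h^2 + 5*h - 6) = (h - 6)/(h + 6)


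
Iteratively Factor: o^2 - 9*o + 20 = (o - 4)*(o - 5)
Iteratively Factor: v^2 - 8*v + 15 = (v - 3)*(v - 5)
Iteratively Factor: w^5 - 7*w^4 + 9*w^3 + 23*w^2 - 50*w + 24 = (w - 1)*(w^4 - 6*w^3 + 3*w^2 + 26*w - 24) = (w - 1)*(w + 2)*(w^3 - 8*w^2 + 19*w - 12) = (w - 3)*(w - 1)*(w + 2)*(w^2 - 5*w + 4) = (w - 3)*(w - 1)^2*(w + 2)*(w - 4)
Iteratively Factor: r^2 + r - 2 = (r - 1)*(r + 2)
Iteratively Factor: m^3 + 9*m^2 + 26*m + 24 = (m + 2)*(m^2 + 7*m + 12) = (m + 2)*(m + 3)*(m + 4)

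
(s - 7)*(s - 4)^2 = s^3 - 15*s^2 + 72*s - 112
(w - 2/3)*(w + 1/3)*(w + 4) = w^3 + 11*w^2/3 - 14*w/9 - 8/9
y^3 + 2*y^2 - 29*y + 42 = (y - 3)*(y - 2)*(y + 7)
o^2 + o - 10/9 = (o - 2/3)*(o + 5/3)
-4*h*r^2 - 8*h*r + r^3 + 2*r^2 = r*(-4*h + r)*(r + 2)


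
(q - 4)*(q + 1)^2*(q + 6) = q^4 + 4*q^3 - 19*q^2 - 46*q - 24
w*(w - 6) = w^2 - 6*w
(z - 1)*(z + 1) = z^2 - 1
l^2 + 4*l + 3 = (l + 1)*(l + 3)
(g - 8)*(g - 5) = g^2 - 13*g + 40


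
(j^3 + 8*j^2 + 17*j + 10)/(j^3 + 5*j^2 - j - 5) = (j + 2)/(j - 1)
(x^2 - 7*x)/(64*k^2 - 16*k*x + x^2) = x*(x - 7)/(64*k^2 - 16*k*x + x^2)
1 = 1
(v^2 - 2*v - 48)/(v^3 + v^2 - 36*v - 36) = (v - 8)/(v^2 - 5*v - 6)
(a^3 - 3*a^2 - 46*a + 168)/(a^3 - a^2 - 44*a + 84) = (a - 4)/(a - 2)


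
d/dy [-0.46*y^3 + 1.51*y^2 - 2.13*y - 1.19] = -1.38*y^2 + 3.02*y - 2.13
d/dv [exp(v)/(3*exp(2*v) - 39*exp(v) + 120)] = (40 - exp(2*v))*exp(v)/(3*(exp(4*v) - 26*exp(3*v) + 249*exp(2*v) - 1040*exp(v) + 1600))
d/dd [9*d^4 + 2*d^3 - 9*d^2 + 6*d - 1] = 36*d^3 + 6*d^2 - 18*d + 6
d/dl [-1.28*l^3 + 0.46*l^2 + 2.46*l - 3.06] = -3.84*l^2 + 0.92*l + 2.46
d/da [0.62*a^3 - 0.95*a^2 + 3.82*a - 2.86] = 1.86*a^2 - 1.9*a + 3.82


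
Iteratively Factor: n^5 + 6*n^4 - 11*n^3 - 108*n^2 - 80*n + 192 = (n - 1)*(n^4 + 7*n^3 - 4*n^2 - 112*n - 192) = (n - 1)*(n + 3)*(n^3 + 4*n^2 - 16*n - 64) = (n - 1)*(n + 3)*(n + 4)*(n^2 - 16) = (n - 4)*(n - 1)*(n + 3)*(n + 4)*(n + 4)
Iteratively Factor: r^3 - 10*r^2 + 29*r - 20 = (r - 1)*(r^2 - 9*r + 20) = (r - 4)*(r - 1)*(r - 5)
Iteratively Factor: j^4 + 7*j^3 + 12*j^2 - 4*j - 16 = (j + 2)*(j^3 + 5*j^2 + 2*j - 8) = (j - 1)*(j + 2)*(j^2 + 6*j + 8) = (j - 1)*(j + 2)^2*(j + 4)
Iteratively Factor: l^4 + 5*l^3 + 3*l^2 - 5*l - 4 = (l + 4)*(l^3 + l^2 - l - 1) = (l + 1)*(l + 4)*(l^2 - 1) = (l - 1)*(l + 1)*(l + 4)*(l + 1)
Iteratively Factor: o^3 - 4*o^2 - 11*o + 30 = (o + 3)*(o^2 - 7*o + 10) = (o - 2)*(o + 3)*(o - 5)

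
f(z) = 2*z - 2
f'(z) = 2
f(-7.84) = -17.68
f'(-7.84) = 2.00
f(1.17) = 0.34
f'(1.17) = 2.00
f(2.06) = 2.12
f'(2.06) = 2.00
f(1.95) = 1.90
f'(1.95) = 2.00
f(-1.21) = -4.42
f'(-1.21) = 2.00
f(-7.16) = -16.32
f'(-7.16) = 2.00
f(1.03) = 0.06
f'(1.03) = 2.00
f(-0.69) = -3.38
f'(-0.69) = 2.00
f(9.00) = 16.00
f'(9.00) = 2.00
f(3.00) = 4.00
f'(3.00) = 2.00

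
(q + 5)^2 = q^2 + 10*q + 25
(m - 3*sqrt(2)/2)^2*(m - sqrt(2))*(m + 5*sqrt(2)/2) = m^4 - 3*sqrt(2)*m^3/2 - 19*m^2/2 + 87*sqrt(2)*m/4 - 45/2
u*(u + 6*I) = u^2 + 6*I*u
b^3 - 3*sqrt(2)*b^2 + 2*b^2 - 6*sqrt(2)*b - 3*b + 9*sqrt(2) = (b - 1)*(b + 3)*(b - 3*sqrt(2))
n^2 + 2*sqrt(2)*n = n*(n + 2*sqrt(2))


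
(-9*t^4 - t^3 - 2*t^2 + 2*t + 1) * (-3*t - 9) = 27*t^5 + 84*t^4 + 15*t^3 + 12*t^2 - 21*t - 9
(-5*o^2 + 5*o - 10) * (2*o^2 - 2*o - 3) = -10*o^4 + 20*o^3 - 15*o^2 + 5*o + 30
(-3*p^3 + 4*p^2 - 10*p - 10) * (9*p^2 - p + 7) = -27*p^5 + 39*p^4 - 115*p^3 - 52*p^2 - 60*p - 70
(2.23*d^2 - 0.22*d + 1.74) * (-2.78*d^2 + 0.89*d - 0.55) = -6.1994*d^4 + 2.5963*d^3 - 6.2595*d^2 + 1.6696*d - 0.957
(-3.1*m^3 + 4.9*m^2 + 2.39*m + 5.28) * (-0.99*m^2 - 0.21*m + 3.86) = 3.069*m^5 - 4.2*m^4 - 15.3611*m^3 + 13.1849*m^2 + 8.1166*m + 20.3808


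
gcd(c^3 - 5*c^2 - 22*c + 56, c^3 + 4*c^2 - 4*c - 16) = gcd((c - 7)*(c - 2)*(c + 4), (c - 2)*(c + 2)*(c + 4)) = c^2 + 2*c - 8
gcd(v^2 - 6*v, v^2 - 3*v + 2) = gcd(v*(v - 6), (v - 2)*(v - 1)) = 1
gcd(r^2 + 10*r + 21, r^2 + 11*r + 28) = r + 7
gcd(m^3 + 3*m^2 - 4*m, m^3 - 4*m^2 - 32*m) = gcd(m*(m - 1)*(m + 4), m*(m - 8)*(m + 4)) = m^2 + 4*m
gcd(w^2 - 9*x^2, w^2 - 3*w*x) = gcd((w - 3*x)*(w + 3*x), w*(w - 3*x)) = -w + 3*x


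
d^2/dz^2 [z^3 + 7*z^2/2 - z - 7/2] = 6*z + 7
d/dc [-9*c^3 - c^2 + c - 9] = -27*c^2 - 2*c + 1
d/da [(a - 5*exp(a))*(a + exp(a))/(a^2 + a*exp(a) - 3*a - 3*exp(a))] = (-5*a*exp(a) + 20*exp(a) - 3)/(a^2 - 6*a + 9)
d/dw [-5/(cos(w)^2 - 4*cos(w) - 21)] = 10*(2 - cos(w))*sin(w)/(sin(w)^2 + 4*cos(w) + 20)^2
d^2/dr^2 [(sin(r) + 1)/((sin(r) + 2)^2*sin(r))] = (-4*sin(r)^2 - 5*sin(r) - 2 + 8/sin(r) + 16/sin(r)^2 + 8/sin(r)^3)/(sin(r) + 2)^4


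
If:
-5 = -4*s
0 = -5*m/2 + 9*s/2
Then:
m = 9/4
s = 5/4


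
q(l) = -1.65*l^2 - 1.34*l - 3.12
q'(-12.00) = 38.26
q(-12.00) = -224.64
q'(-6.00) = 18.46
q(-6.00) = -54.48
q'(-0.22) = -0.61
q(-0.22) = -2.91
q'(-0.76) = 1.17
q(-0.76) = -3.05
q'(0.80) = -3.98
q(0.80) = -5.25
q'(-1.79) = 4.57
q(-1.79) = -6.01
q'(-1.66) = 4.14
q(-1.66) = -5.44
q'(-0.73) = 1.07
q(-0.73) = -3.02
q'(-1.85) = 4.76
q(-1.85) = -6.29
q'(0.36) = -2.53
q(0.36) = -3.82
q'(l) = -3.3*l - 1.34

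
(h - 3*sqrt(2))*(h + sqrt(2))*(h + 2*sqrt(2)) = h^3 - 14*h - 12*sqrt(2)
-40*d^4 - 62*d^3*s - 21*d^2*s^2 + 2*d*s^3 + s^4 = (-5*d + s)*(d + s)*(2*d + s)*(4*d + s)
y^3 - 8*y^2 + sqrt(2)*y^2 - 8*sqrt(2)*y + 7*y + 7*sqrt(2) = (y - 7)*(y - 1)*(y + sqrt(2))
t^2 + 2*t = t*(t + 2)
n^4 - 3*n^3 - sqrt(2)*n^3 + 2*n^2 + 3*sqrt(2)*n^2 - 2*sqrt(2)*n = n*(n - 2)*(n - 1)*(n - sqrt(2))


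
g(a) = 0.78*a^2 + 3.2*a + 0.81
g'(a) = 1.56*a + 3.2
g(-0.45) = -0.47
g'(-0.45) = 2.50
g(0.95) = 4.55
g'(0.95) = 4.68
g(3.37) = 20.45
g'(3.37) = 8.46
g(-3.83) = -0.00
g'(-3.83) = -2.77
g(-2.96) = -1.83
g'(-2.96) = -1.42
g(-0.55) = -0.71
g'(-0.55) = 2.34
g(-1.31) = -2.04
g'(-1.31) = 1.16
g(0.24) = 1.62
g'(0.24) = 3.57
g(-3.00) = -1.77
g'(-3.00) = -1.48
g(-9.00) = 35.19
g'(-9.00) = -10.84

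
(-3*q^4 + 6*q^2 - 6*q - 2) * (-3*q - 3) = 9*q^5 + 9*q^4 - 18*q^3 + 24*q + 6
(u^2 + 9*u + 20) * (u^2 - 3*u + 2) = u^4 + 6*u^3 - 5*u^2 - 42*u + 40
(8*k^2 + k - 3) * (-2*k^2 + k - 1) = -16*k^4 + 6*k^3 - k^2 - 4*k + 3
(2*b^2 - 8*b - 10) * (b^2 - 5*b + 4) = 2*b^4 - 18*b^3 + 38*b^2 + 18*b - 40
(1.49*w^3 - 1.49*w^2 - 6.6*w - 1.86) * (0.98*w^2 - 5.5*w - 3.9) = 1.4602*w^5 - 9.6552*w^4 - 4.084*w^3 + 40.2882*w^2 + 35.97*w + 7.254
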